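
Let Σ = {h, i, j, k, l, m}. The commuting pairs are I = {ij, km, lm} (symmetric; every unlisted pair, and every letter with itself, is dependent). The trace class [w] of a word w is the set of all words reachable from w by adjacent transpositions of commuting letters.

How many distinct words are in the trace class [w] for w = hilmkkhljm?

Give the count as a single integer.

piece 0:h — minimal
piece 1:i rests on {0:h}
piece 2:l rests on {1:i}
piece 3:m rests on {1:i}
piece 4:k rests on {2:l}
piece 5:k rests on {4:k}
piece 6:h rests on {3:m, 5:k}
piece 7:l rests on {6:h}
piece 8:j rests on {7:l}
piece 9:m rests on {8:j}
minimal pieces: {0:h}
ways to finish when only these pieces remain (= sum over removing one remaining piece with nothing left below it):
  1 left: {9}→1
  2 left: {8,9}→1
  3 left: {7,8,9}→1
  4 left: {6,7,8,9}→1
  5 left: {3,6,7,8,9}→1  {5,6,7,8,9}→1
  6 left: {3,5,6,7,8,9}→2  {4,5,6,7,8,9}→1
  7 left: {2,4,5,6,7,8,9}→1  {3,4,5,6,7,8,9}→3
  8 left: {2,3,4,5,6,7,8,9}→4
  placing 0:h first → 4 extensions

4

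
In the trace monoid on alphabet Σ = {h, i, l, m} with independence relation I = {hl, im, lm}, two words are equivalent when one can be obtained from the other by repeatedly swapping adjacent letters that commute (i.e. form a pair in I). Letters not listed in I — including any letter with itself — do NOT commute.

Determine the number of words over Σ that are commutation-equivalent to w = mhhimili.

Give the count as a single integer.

5

#0=m has no predecessor
#1=h depends on [0:m]
#2=h depends on [1:h]
#3=i depends on [2:h]
#4=m depends on [2:h]
#5=i depends on [3:i]
#6=l depends on [5:i]
#7=i depends on [6:l]
sources: [0:m]
N(rest) = Σ N(rest − s) over sources s of rest; N(one piece) = 1:
  size 1 → [4]=1  [7]=1
  size 2 → [4,7]=2  [6,7]=1
  size 3 → [4,6,7]=3  [5,6,7]=1
  size 4 → [3,5,6,7]=1  [4,5,6,7]=4
  size 5 → [3,4,5,6,7]=5
  size 6 → [2,3,4,5,6,7]=5
  first=0(m) contributes 5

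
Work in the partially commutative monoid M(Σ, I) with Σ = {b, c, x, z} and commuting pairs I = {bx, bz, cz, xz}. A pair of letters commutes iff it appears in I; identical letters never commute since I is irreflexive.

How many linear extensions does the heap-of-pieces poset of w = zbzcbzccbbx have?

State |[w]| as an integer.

piece 0:z — minimal
piece 1:b — minimal
piece 2:z rests on {0:z}
piece 3:c rests on {1:b}
piece 4:b rests on {3:c}
piece 5:z rests on {2:z}
piece 6:c rests on {4:b}
piece 7:c rests on {6:c}
piece 8:b rests on {7:c}
piece 9:b rests on {8:b}
piece 10:x rests on {7:c}
minimal pieces: {0:z, 1:b}
ways to finish when only these pieces remain (= sum over removing one remaining piece with nothing left below it):
  1 left: {5}→1  {9}→1  {10}→1
  2 left: {2,5}→1  {5,9}→2  {5,10}→2  {8,9}→1  {9,10}→2
  3 left: {0,2,5}→1  {2,5,9}→3  {2,5,10}→3  {5,8,9}→3  {5,9,10}→6  {8,9,10}→3
  4 left: {0,2,5,9}→4  {0,2,5,10}→4  {2,5,8,9}→6  {2,5,9,10}→12  {5,8,9,10}→12  {7,8,9,10}→3
  5 left: {0,2,5,8,9}→10  {0,2,5,9,10}→20  {2,5,8,9,10}→30  {5,7,8,9,10}→15  {6,7,8,9,10}→3
  6 left: {0,2,5,8,9,10}→60  {2,5,7,8,9,10}→45  {4,6,7,8,9,10}→3  {5,6,7,8,9,10}→18
  7 left: {0,2,5,7,8,9,10}→105  {2,5,6,7,8,9,10}→63  {3,4,6,7,8,9,10}→3  {4,5,6,7,8,9,10}→21
  8 left: {0,2,5,6,7,8,9,10}→168  {1,3,4,6,7,8,9,10}→3  {2,4,5,6,7,8,9,10}→84  {3,4,5,6,7,8,9,10}→24
  9 left: {0,2,4,5,6,7,8,9,10}→252  {1,3,4,5,6,7,8,9,10}→27  {2,3,4,5,6,7,8,9,10}→108
  placing 0:z first → 135 extensions
  placing 1:b first → 360 extensions
total linear extensions = 495

495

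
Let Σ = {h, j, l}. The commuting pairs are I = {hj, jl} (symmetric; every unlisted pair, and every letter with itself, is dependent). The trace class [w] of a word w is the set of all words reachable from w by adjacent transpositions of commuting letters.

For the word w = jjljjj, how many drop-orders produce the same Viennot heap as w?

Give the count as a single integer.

6

piece 0:j — minimal
piece 1:j rests on {0:j}
piece 2:l — minimal
piece 3:j rests on {1:j}
piece 4:j rests on {3:j}
piece 5:j rests on {4:j}
minimal pieces: {0:j, 2:l}
ways to finish when only these pieces remain (= sum over removing one remaining piece with nothing left below it):
  1 left: {2}→1  {5}→1
  2 left: {2,5}→2  {4,5}→1
  3 left: {2,4,5}→3  {3,4,5}→1
  4 left: {1,3,4,5}→1  {2,3,4,5}→4
  placing 0:j first → 5 extensions
  placing 2:l first → 1 extensions
total linear extensions = 6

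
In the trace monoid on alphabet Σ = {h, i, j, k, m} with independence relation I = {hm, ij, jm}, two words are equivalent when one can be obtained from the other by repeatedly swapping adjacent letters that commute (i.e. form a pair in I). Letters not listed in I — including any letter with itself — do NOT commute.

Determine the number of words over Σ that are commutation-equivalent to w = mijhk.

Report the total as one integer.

0(m) covers ∅
1(i) covers 0:m
2(j) covers ∅
3(h) covers 1:i, 2:j
4(k) covers 3:h
floor of heap: 0:m, 2:j
completions by unplaced set U, small U first (add the entries for U minus each lowest piece of U):
  |U|=1: {4}:1
  |U|=2: {3,4}:1
  |U|=3: {1,3,4}:1  {2,3,4}:1
  start at 0(m): 2
  start at 2(j): 1
sum over floor = 3

3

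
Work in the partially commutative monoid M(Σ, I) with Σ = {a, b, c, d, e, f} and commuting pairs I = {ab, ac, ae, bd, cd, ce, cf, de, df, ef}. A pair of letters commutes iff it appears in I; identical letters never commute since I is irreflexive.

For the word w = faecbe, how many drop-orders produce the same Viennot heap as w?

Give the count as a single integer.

0(f) covers ∅
1(a) covers 0:f
2(e) covers ∅
3(c) covers ∅
4(b) covers 0:f, 2:e, 3:c
5(e) covers 4:b
floor of heap: 0:f, 2:e, 3:c
completions by unplaced set U, small U first (add the entries for U minus each lowest piece of U):
  |U|=1: {1}:1  {5}:1
  |U|=2: {1,5}:2  {4,5}:1
  |U|=3: {1,4,5}:3  {2,4,5}:1  {3,4,5}:1
  |U|=4: {0,1,4,5}:3  {1,2,4,5}:4  {1,3,4,5}:4  {2,3,4,5}:2
  start at 0(f): 10
  start at 2(e): 7
  start at 3(c): 7
sum over floor = 24

24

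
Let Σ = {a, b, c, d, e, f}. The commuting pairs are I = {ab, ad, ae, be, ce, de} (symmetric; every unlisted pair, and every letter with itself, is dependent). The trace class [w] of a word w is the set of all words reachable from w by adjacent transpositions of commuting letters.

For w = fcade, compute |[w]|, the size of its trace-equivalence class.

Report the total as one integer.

8

#0=f has no predecessor
#1=c depends on [0:f]
#2=a depends on [1:c]
#3=d depends on [1:c]
#4=e depends on [0:f]
sources: [0:f]
N(rest) = Σ N(rest − s) over sources s of rest; N(one piece) = 1:
  size 1 → [2]=1  [3]=1  [4]=1
  size 2 → [2,3]=2  [2,4]=2  [3,4]=2
  size 3 → [1,2,3]=2  [2,3,4]=6
  first=0(f) contributes 8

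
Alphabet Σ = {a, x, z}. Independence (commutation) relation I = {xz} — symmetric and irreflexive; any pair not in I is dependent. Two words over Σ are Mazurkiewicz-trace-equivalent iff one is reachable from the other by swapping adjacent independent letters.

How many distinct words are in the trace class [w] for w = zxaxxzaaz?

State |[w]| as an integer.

drop 0:z onto floor
drop 1:x onto floor
drop 2:a onto {0:z, 1:x}
drop 3:x onto {2:a}
drop 4:x onto {3:x}
drop 5:z onto {2:a}
drop 6:a onto {4:x, 5:z}
drop 7:a onto {6:a}
drop 8:z onto {7:a}
ground layer = {0:z, 1:x}
drop-orders for the pieces not yet dropped (sum over which currently-grounded one goes next):
  1 to go: {8} 1
  2 to go: {7,8} 1
  3 to go: {6,7,8} 1
  4 to go: {4,6,7,8} 1  {5,6,7,8} 1
  5 to go: {3,4,6,7,8} 1  {4,5,6,7,8} 2
  6 to go: {3,4,5,6,7,8} 3
  7 to go: {2,3,4,5,6,7,8} 3
  if 0:z drops first: 3 orders
  if 1:x drops first: 3 orders
heap linearizations: 6

6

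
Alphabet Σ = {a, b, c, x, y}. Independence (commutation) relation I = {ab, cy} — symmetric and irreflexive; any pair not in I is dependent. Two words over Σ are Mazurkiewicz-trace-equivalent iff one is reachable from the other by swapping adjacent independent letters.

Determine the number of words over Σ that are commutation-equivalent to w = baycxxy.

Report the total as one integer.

4

drop 0:b onto floor
drop 1:a onto floor
drop 2:y onto {0:b, 1:a}
drop 3:c onto {0:b, 1:a}
drop 4:x onto {2:y, 3:c}
drop 5:x onto {4:x}
drop 6:y onto {5:x}
ground layer = {0:b, 1:a}
drop-orders for the pieces not yet dropped (sum over which currently-grounded one goes next):
  1 to go: {6} 1
  2 to go: {5,6} 1
  3 to go: {4,5,6} 1
  4 to go: {2,4,5,6} 1  {3,4,5,6} 1
  5 to go: {2,3,4,5,6} 2
  if 0:b drops first: 2 orders
  if 1:a drops first: 2 orders
heap linearizations: 4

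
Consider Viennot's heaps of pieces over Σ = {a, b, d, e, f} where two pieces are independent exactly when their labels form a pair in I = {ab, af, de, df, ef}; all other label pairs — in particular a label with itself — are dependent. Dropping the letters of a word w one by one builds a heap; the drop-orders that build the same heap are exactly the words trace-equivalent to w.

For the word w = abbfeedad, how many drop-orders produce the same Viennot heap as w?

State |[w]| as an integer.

drop 0:a onto floor
drop 1:b onto floor
drop 2:b onto {1:b}
drop 3:f onto {2:b}
drop 4:e onto {0:a, 2:b}
drop 5:e onto {4:e}
drop 6:d onto {0:a, 2:b}
drop 7:a onto {5:e, 6:d}
drop 8:d onto {7:a}
ground layer = {0:a, 1:b}
drop-orders for the pieces not yet dropped (sum over which currently-grounded one goes next):
  1 to go: {3} 1  {8} 1
  2 to go: {3,8} 2  {7,8} 1
  3 to go: {3,7,8} 3  {5,7,8} 1  {6,7,8} 1
  4 to go: {3,5,7,8} 4  {3,6,7,8} 4  {4,5,7,8} 1  {5,6,7,8} 2
  5 to go: {3,4,5,7,8} 5  {3,5,6,7,8} 10  {4,5,6,7,8} 3
  6 to go: {0,4,5,6,7,8} 3  {3,4,5,6,7,8} 18
  7 to go: {0,3,4,5,6,7,8} 21  {2,3,4,5,6,7,8} 18
  if 0:a drops first: 18 orders
  if 1:b drops first: 39 orders
heap linearizations: 57

57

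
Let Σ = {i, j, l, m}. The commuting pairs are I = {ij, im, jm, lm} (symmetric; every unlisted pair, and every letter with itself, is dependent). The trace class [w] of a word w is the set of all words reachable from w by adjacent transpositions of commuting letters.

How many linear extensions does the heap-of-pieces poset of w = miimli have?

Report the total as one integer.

15

drop 0:m onto floor
drop 1:i onto floor
drop 2:i onto {1:i}
drop 3:m onto {0:m}
drop 4:l onto {2:i}
drop 5:i onto {4:l}
ground layer = {0:m, 1:i}
drop-orders for the pieces not yet dropped (sum over which currently-grounded one goes next):
  1 to go: {3} 1  {5} 1
  2 to go: {0,3} 1  {3,5} 2  {4,5} 1
  3 to go: {0,3,5} 3  {2,4,5} 1  {3,4,5} 3
  4 to go: {0,3,4,5} 6  {1,2,4,5} 1  {2,3,4,5} 4
  if 0:m drops first: 5 orders
  if 1:i drops first: 10 orders
heap linearizations: 15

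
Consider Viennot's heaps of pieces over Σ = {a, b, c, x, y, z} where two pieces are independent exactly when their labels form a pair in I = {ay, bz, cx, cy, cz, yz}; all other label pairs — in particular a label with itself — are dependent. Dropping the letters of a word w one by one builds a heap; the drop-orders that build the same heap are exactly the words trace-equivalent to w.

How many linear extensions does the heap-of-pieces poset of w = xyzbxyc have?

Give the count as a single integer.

10

drop 0:x onto floor
drop 1:y onto {0:x}
drop 2:z onto {0:x}
drop 3:b onto {1:y}
drop 4:x onto {2:z, 3:b}
drop 5:y onto {4:x}
drop 6:c onto {3:b}
ground layer = {0:x}
drop-orders for the pieces not yet dropped (sum over which currently-grounded one goes next):
  1 to go: {5} 1  {6} 1
  2 to go: {4,5} 1  {5,6} 2
  3 to go: {2,4,5} 1  {4,5,6} 3
  4 to go: {2,4,5,6} 4  {3,4,5,6} 3
  5 to go: {1,3,4,5,6} 3  {2,3,4,5,6} 7
  if 0:x drops first: 10 orders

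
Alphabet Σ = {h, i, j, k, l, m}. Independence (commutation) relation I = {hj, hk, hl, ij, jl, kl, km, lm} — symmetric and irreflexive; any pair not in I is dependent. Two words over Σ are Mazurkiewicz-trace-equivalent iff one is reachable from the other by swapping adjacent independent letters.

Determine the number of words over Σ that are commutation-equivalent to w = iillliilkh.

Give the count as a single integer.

6

0(i) covers ∅
1(i) covers 0:i
2(l) covers 1:i
3(l) covers 2:l
4(l) covers 3:l
5(i) covers 4:l
6(i) covers 5:i
7(l) covers 6:i
8(k) covers 6:i
9(h) covers 6:i
floor of heap: 0:i
completions by unplaced set U, small U first (add the entries for U minus each lowest piece of U):
  |U|=1: {7}:1  {8}:1  {9}:1
  |U|=2: {7,8}:2  {7,9}:2  {8,9}:2
  |U|=3: {7,8,9}:6
  |U|=4: {6,7,8,9}:6
  |U|=5: {5,6,7,8,9}:6
  |U|=6: {4,5,6,7,8,9}:6
  |U|=7: {3,4,5,6,7,8,9}:6
  |U|=8: {2,3,4,5,6,7,8,9}:6
  start at 0(i): 6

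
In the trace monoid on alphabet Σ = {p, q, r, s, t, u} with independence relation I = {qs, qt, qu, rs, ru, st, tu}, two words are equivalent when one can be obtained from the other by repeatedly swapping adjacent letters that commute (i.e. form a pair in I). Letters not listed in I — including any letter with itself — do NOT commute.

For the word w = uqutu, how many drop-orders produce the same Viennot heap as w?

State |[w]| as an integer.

20

0(u) covers ∅
1(q) covers ∅
2(u) covers 0:u
3(t) covers ∅
4(u) covers 2:u
floor of heap: 0:u, 1:q, 3:t
completions by unplaced set U, small U first (add the entries for U minus each lowest piece of U):
  |U|=1: {1}:1  {3}:1  {4}:1
  |U|=2: {1,3}:2  {1,4}:2  {2,4}:1  {3,4}:2
  |U|=3: {0,2,4}:1  {1,2,4}:3  {1,3,4}:6  {2,3,4}:3
  start at 0(u): 12
  start at 1(q): 4
  start at 3(t): 4
sum over floor = 20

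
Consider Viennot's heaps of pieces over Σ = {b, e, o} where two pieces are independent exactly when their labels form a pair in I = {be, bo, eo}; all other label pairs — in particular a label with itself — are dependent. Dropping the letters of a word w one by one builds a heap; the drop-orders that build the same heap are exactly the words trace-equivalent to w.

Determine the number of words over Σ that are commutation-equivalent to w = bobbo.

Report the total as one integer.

piece 0:b — minimal
piece 1:o — minimal
piece 2:b rests on {0:b}
piece 3:b rests on {2:b}
piece 4:o rests on {1:o}
minimal pieces: {0:b, 1:o}
ways to finish when only these pieces remain (= sum over removing one remaining piece with nothing left below it):
  1 left: {3}→1  {4}→1
  2 left: {1,4}→1  {2,3}→1  {3,4}→2
  3 left: {0,2,3}→1  {1,3,4}→3  {2,3,4}→3
  placing 0:b first → 6 extensions
  placing 1:o first → 4 extensions
total linear extensions = 10

10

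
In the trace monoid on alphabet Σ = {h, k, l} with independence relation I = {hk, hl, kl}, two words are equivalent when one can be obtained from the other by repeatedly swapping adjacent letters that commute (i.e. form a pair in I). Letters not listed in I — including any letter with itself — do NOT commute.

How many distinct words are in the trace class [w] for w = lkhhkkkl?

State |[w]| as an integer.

#0=l has no predecessor
#1=k has no predecessor
#2=h has no predecessor
#3=h depends on [2:h]
#4=k depends on [1:k]
#5=k depends on [4:k]
#6=k depends on [5:k]
#7=l depends on [0:l]
sources: [0:l, 1:k, 2:h]
N(rest) = Σ N(rest − s) over sources s of rest; N(one piece) = 1:
  size 1 → [3]=1  [6]=1  [7]=1
  size 2 → [0,7]=1  [2,3]=1  [3,6]=2  [3,7]=2  [5,6]=1  [6,7]=2
  size 3 → [0,3,7]=3  [0,6,7]=3  [2,3,6]=3  [2,3,7]=3  [3,5,6]=3  [3,6,7]=6  [4,5,6]=1  [5,6,7]=3
  size 4 → [0,2,3,7]=6  [0,3,6,7]=12  [0,5,6,7]=6  [1,4,5,6]=1  [2,3,5,6]=6  [2,3,6,7]=12  [3,4,5,6]=4  [3,5,6,7]=12  [4,5,6,7]=4
  size 5 → [0,2,3,6,7]=30  [0,3,5,6,7]=30  [0,4,5,6,7]=10  [1,3,4,5,6]=5  [1,4,5,6,7]=5  [2,3,4,5,6]=10  [2,3,5,6,7]=30  [3,4,5,6,7]=20
  size 6 → [0,1,4,5,6,7]=15  [0,2,3,5,6,7]=90  [0,3,4,5,6,7]=60  [1,2,3,4,5,6]=15  [1,3,4,5,6,7]=30  [2,3,4,5,6,7]=60
  first=0(l) contributes 105
  first=1(k) contributes 210
  first=2(h) contributes 105
|[w]| = 420

420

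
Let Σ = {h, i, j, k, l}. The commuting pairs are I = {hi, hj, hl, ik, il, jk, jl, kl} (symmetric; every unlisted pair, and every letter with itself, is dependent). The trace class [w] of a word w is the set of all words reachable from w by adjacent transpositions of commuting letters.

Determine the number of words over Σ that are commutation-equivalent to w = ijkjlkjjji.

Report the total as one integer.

360

#0=i has no predecessor
#1=j depends on [0:i]
#2=k has no predecessor
#3=j depends on [1:j]
#4=l has no predecessor
#5=k depends on [2:k]
#6=j depends on [3:j]
#7=j depends on [6:j]
#8=j depends on [7:j]
#9=i depends on [8:j]
sources: [0:i, 2:k, 4:l]
N(rest) = Σ N(rest − s) over sources s of rest; N(one piece) = 1:
  size 1 → [4]=1  [5]=1  [9]=1
  size 2 → [2,5]=1  [4,5]=2  [4,9]=2  [5,9]=2  [8,9]=1
  size 3 → [2,4,5]=3  [2,5,9]=3  [4,5,9]=6  [4,8,9]=3  [5,8,9]=3  [7,8,9]=1
  size 4 → [2,4,5,9]=12  [2,5,8,9]=6  [4,5,8,9]=12  [4,7,8,9]=4  [5,7,8,9]=4  [6,7,8,9]=1
  size 5 → [2,4,5,8,9]=30  [2,5,7,8,9]=10  [3,6,7,8,9]=1  [4,5,7,8,9]=20  [4,6,7,8,9]=5  [5,6,7,8,9]=5
  size 6 → [1,3,6,7,8,9]=1  [2,4,5,7,8,9]=60  [2,5,6,7,8,9]=15  [3,4,6,7,8,9]=6  [3,5,6,7,8,9]=6  [4,5,6,7,8,9]=30
  size 7 → [0,1,3,6,7,8,9]=1  [1,3,4,6,7,8,9]=7  [1,3,5,6,7,8,9]=7  [2,3,5,6,7,8,9]=21  [2,4,5,6,7,8,9]=105  [3,4,5,6,7,8,9]=42
  size 8 → [0,1,3,4,6,7,8,9]=8  [0,1,3,5,6,7,8,9]=8  [1,2,3,5,6,7,8,9]=28  [1,3,4,5,6,7,8,9]=56  [2,3,4,5,6,7,8,9]=168
  first=0(i) contributes 252
  first=2(k) contributes 72
  first=4(l) contributes 36
|[w]| = 360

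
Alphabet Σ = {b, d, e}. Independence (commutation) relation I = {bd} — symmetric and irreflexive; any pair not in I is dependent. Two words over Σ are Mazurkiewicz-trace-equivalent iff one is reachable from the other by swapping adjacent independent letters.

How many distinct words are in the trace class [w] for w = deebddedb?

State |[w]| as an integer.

0(d) covers ∅
1(e) covers 0:d
2(e) covers 1:e
3(b) covers 2:e
4(d) covers 2:e
5(d) covers 4:d
6(e) covers 3:b, 5:d
7(d) covers 6:e
8(b) covers 6:e
floor of heap: 0:d
completions by unplaced set U, small U first (add the entries for U minus each lowest piece of U):
  |U|=1: {7}:1  {8}:1
  |U|=2: {7,8}:2
  |U|=3: {6,7,8}:2
  |U|=4: {3,6,7,8}:2  {5,6,7,8}:2
  |U|=5: {3,5,6,7,8}:4  {4,5,6,7,8}:2
  |U|=6: {3,4,5,6,7,8}:6
  |U|=7: {2,3,4,5,6,7,8}:6
  start at 0(d): 6

6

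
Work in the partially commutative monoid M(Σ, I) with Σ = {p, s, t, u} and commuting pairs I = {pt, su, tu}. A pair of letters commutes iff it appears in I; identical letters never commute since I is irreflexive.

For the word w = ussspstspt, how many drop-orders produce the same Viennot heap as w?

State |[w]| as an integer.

8

drop 0:u onto floor
drop 1:s onto floor
drop 2:s onto {1:s}
drop 3:s onto {2:s}
drop 4:p onto {0:u, 3:s}
drop 5:s onto {4:p}
drop 6:t onto {5:s}
drop 7:s onto {6:t}
drop 8:p onto {7:s}
drop 9:t onto {7:s}
ground layer = {0:u, 1:s}
drop-orders for the pieces not yet dropped (sum over which currently-grounded one goes next):
  1 to go: {8} 1  {9} 1
  2 to go: {8,9} 2
  3 to go: {7,8,9} 2
  4 to go: {6,7,8,9} 2
  5 to go: {5,6,7,8,9} 2
  6 to go: {4,5,6,7,8,9} 2
  7 to go: {0,4,5,6,7,8,9} 2  {3,4,5,6,7,8,9} 2
  8 to go: {0,3,4,5,6,7,8,9} 4  {2,3,4,5,6,7,8,9} 2
  if 0:u drops first: 2 orders
  if 1:s drops first: 6 orders
heap linearizations: 8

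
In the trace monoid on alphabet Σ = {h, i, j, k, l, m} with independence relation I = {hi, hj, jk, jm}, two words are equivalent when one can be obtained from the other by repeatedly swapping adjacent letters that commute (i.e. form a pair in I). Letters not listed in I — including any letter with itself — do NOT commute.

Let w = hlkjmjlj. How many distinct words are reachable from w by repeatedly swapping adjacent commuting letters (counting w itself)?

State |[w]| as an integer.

6

#0=h has no predecessor
#1=l depends on [0:h]
#2=k depends on [1:l]
#3=j depends on [1:l]
#4=m depends on [2:k]
#5=j depends on [3:j]
#6=l depends on [4:m, 5:j]
#7=j depends on [6:l]
sources: [0:h]
N(rest) = Σ N(rest − s) over sources s of rest; N(one piece) = 1:
  size 1 → [7]=1
  size 2 → [6,7]=1
  size 3 → [4,6,7]=1  [5,6,7]=1
  size 4 → [2,4,6,7]=1  [3,5,6,7]=1  [4,5,6,7]=2
  size 5 → [2,4,5,6,7]=3  [3,4,5,6,7]=3
  size 6 → [2,3,4,5,6,7]=6
  first=0(h) contributes 6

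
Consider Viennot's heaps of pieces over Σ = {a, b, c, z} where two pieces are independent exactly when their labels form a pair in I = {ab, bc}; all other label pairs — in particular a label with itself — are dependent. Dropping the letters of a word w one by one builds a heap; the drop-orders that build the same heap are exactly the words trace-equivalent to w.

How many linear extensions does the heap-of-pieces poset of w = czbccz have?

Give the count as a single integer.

3

drop 0:c onto floor
drop 1:z onto {0:c}
drop 2:b onto {1:z}
drop 3:c onto {1:z}
drop 4:c onto {3:c}
drop 5:z onto {2:b, 4:c}
ground layer = {0:c}
drop-orders for the pieces not yet dropped (sum over which currently-grounded one goes next):
  1 to go: {5} 1
  2 to go: {2,5} 1  {4,5} 1
  3 to go: {2,4,5} 2  {3,4,5} 1
  4 to go: {2,3,4,5} 3
  if 0:c drops first: 3 orders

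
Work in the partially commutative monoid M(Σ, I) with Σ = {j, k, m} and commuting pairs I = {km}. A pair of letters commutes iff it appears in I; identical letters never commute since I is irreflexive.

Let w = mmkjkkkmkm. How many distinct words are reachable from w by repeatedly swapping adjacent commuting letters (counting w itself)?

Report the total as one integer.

45

drop 0:m onto floor
drop 1:m onto {0:m}
drop 2:k onto floor
drop 3:j onto {1:m, 2:k}
drop 4:k onto {3:j}
drop 5:k onto {4:k}
drop 6:k onto {5:k}
drop 7:m onto {3:j}
drop 8:k onto {6:k}
drop 9:m onto {7:m}
ground layer = {0:m, 2:k}
drop-orders for the pieces not yet dropped (sum over which currently-grounded one goes next):
  1 to go: {8} 1  {9} 1
  2 to go: {6,8} 1  {7,9} 1  {8,9} 2
  3 to go: {5,6,8} 1  {6,8,9} 3  {7,8,9} 3
  4 to go: {4,5,6,8} 1  {5,6,8,9} 4  {6,7,8,9} 6
  5 to go: {4,5,6,8,9} 5  {5,6,7,8,9} 10
  6 to go: {4,5,6,7,8,9} 15
  7 to go: {3,4,5,6,7,8,9} 15
  8 to go: {1,3,4,5,6,7,8,9} 15  {2,3,4,5,6,7,8,9} 15
  if 0:m drops first: 30 orders
  if 2:k drops first: 15 orders
heap linearizations: 45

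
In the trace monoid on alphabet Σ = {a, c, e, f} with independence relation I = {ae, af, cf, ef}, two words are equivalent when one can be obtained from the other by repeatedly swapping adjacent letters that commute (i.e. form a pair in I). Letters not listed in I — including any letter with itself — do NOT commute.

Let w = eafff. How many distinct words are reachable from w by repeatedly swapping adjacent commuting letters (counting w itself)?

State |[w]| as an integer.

0(e) covers ∅
1(a) covers ∅
2(f) covers ∅
3(f) covers 2:f
4(f) covers 3:f
floor of heap: 0:e, 1:a, 2:f
completions by unplaced set U, small U first (add the entries for U minus each lowest piece of U):
  |U|=1: {0}:1  {1}:1  {4}:1
  |U|=2: {0,1}:2  {0,4}:2  {1,4}:2  {3,4}:1
  |U|=3: {0,1,4}:6  {0,3,4}:3  {1,3,4}:3  {2,3,4}:1
  start at 0(e): 4
  start at 1(a): 4
  start at 2(f): 12
sum over floor = 20

20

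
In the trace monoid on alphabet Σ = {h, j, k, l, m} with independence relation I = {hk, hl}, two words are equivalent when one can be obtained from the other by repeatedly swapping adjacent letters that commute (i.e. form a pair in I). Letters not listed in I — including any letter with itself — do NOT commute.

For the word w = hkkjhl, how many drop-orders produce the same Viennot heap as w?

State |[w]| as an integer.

6

#0=h has no predecessor
#1=k has no predecessor
#2=k depends on [1:k]
#3=j depends on [0:h, 2:k]
#4=h depends on [3:j]
#5=l depends on [3:j]
sources: [0:h, 1:k]
N(rest) = Σ N(rest − s) over sources s of rest; N(one piece) = 1:
  size 1 → [4]=1  [5]=1
  size 2 → [4,5]=2
  size 3 → [3,4,5]=2
  size 4 → [0,3,4,5]=2  [2,3,4,5]=2
  first=0(h) contributes 2
  first=1(k) contributes 4
|[w]| = 6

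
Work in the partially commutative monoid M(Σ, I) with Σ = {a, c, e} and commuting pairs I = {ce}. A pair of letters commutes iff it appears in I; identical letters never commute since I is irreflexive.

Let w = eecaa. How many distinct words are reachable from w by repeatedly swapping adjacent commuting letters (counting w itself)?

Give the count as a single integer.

piece 0:e — minimal
piece 1:e rests on {0:e}
piece 2:c — minimal
piece 3:a rests on {1:e, 2:c}
piece 4:a rests on {3:a}
minimal pieces: {0:e, 2:c}
ways to finish when only these pieces remain (= sum over removing one remaining piece with nothing left below it):
  1 left: {4}→1
  2 left: {3,4}→1
  3 left: {1,3,4}→1  {2,3,4}→1
  placing 0:e first → 2 extensions
  placing 2:c first → 1 extensions
total linear extensions = 3

3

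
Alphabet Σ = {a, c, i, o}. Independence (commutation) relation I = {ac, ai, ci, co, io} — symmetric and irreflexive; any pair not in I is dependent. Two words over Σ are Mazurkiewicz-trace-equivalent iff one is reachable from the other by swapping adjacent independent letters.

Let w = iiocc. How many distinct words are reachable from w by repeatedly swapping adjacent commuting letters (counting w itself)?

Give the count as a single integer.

piece 0:i — minimal
piece 1:i rests on {0:i}
piece 2:o — minimal
piece 3:c — minimal
piece 4:c rests on {3:c}
minimal pieces: {0:i, 2:o, 3:c}
ways to finish when only these pieces remain (= sum over removing one remaining piece with nothing left below it):
  1 left: {1}→1  {2}→1  {4}→1
  2 left: {0,1}→1  {1,2}→2  {1,4}→2  {2,4}→2  {3,4}→1
  3 left: {0,1,2}→3  {0,1,4}→3  {1,2,4}→6  {1,3,4}→3  {2,3,4}→3
  placing 0:i first → 12 extensions
  placing 2:o first → 6 extensions
  placing 3:c first → 12 extensions
total linear extensions = 30

30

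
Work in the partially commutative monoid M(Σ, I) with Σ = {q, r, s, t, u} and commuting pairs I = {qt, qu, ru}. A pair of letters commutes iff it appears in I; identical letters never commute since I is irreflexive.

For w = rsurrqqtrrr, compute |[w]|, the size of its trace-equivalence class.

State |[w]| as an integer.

0(r) covers ∅
1(s) covers 0:r
2(u) covers 1:s
3(r) covers 1:s
4(r) covers 3:r
5(q) covers 4:r
6(q) covers 5:q
7(t) covers 2:u, 4:r
8(r) covers 6:q, 7:t
9(r) covers 8:r
10(r) covers 9:r
floor of heap: 0:r
completions by unplaced set U, small U first (add the entries for U minus each lowest piece of U):
  |U|=1: {10}:1
  |U|=2: {9,10}:1
  |U|=3: {8,9,10}:1
  |U|=4: {6,8,9,10}:1  {7,8,9,10}:1
  |U|=5: {2,7,8,9,10}:1  {5,6,8,9,10}:1  {6,7,8,9,10}:2
  |U|=6: {2,6,7,8,9,10}:3  {5,6,7,8,9,10}:3
  |U|=7: {2,5,6,7,8,9,10}:6  {4,5,6,7,8,9,10}:3
  |U|=8: {2,4,5,6,7,8,9,10}:9  {3,4,5,6,7,8,9,10}:3
  |U|=9: {2,3,4,5,6,7,8,9,10}:12
  start at 0(r): 12

12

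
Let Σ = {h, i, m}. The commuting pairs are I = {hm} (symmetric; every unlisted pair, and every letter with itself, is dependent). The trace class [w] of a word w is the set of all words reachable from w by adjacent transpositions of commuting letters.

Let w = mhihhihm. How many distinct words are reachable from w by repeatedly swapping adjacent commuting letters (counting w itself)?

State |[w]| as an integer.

drop 0:m onto floor
drop 1:h onto floor
drop 2:i onto {0:m, 1:h}
drop 3:h onto {2:i}
drop 4:h onto {3:h}
drop 5:i onto {4:h}
drop 6:h onto {5:i}
drop 7:m onto {5:i}
ground layer = {0:m, 1:h}
drop-orders for the pieces not yet dropped (sum over which currently-grounded one goes next):
  1 to go: {6} 1  {7} 1
  2 to go: {6,7} 2
  3 to go: {5,6,7} 2
  4 to go: {4,5,6,7} 2
  5 to go: {3,4,5,6,7} 2
  6 to go: {2,3,4,5,6,7} 2
  if 0:m drops first: 2 orders
  if 1:h drops first: 2 orders
heap linearizations: 4

4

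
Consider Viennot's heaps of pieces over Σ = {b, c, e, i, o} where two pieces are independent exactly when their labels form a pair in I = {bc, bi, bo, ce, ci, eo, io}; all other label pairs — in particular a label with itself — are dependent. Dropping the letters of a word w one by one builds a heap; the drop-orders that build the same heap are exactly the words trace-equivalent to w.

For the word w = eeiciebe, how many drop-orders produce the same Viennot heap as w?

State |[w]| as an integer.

piece 0:e — minimal
piece 1:e rests on {0:e}
piece 2:i rests on {1:e}
piece 3:c — minimal
piece 4:i rests on {2:i}
piece 5:e rests on {4:i}
piece 6:b rests on {5:e}
piece 7:e rests on {6:b}
minimal pieces: {0:e, 3:c}
ways to finish when only these pieces remain (= sum over removing one remaining piece with nothing left below it):
  1 left: {3}→1  {7}→1
  2 left: {3,7}→2  {6,7}→1
  3 left: {3,6,7}→3  {5,6,7}→1
  4 left: {3,5,6,7}→4  {4,5,6,7}→1
  5 left: {2,4,5,6,7}→1  {3,4,5,6,7}→5
  6 left: {1,2,4,5,6,7}→1  {2,3,4,5,6,7}→6
  placing 0:e first → 7 extensions
  placing 3:c first → 1 extensions
total linear extensions = 8

8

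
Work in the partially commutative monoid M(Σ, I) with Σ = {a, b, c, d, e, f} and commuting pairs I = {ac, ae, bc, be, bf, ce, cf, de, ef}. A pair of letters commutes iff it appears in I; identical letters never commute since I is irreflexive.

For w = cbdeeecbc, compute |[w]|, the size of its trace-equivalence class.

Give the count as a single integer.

504

drop 0:c onto floor
drop 1:b onto floor
drop 2:d onto {0:c, 1:b}
drop 3:e onto floor
drop 4:e onto {3:e}
drop 5:e onto {4:e}
drop 6:c onto {2:d}
drop 7:b onto {2:d}
drop 8:c onto {6:c}
ground layer = {0:c, 1:b, 3:e}
drop-orders for the pieces not yet dropped (sum over which currently-grounded one goes next):
  1 to go: {5} 1  {7} 1  {8} 1
  2 to go: {4,5} 1  {5,7} 2  {5,8} 2  {6,8} 1  {7,8} 2
  3 to go: {3,4,5} 1  {4,5,7} 3  {4,5,8} 3  {5,6,8} 3  {5,7,8} 6  {6,7,8} 3
  4 to go: {2,6,7,8} 3  {3,4,5,7} 4  {3,4,5,8} 4  {4,5,6,8} 6  {4,5,7,8} 12  {5,6,7,8} 12
  5 to go: {0,2,6,7,8} 3  {1,2,6,7,8} 3  {2,5,6,7,8} 15  {3,4,5,6,8} 10  {3,4,5,7,8} 20  {4,5,6,7,8} 30
  6 to go: {0,1,2,6,7,8} 6  {0,2,5,6,7,8} 18  {1,2,5,6,7,8} 18  {2,4,5,6,7,8} 45  {3,4,5,6,7,8} 60
  7 to go: {0,1,2,5,6,7,8} 42  {0,2,4,5,6,7,8} 63  {1,2,4,5,6,7,8} 63  {2,3,4,5,6,7,8} 105
  if 0:c drops first: 168 orders
  if 1:b drops first: 168 orders
  if 3:e drops first: 168 orders
heap linearizations: 504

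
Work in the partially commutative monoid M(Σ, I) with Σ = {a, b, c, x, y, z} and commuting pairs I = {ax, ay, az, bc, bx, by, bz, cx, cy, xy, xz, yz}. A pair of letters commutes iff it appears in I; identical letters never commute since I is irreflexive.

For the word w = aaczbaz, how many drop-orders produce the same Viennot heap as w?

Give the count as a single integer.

piece 0:a — minimal
piece 1:a rests on {0:a}
piece 2:c rests on {1:a}
piece 3:z rests on {2:c}
piece 4:b rests on {1:a}
piece 5:a rests on {2:c, 4:b}
piece 6:z rests on {3:z}
minimal pieces: {0:a}
ways to finish when only these pieces remain (= sum over removing one remaining piece with nothing left below it):
  1 left: {5}→1  {6}→1
  2 left: {3,6}→1  {4,5}→1  {5,6}→2
  3 left: {3,5,6}→3  {4,5,6}→3
  4 left: {2,3,5,6}→3  {3,4,5,6}→6
  5 left: {2,3,4,5,6}→9
  placing 0:a first → 9 extensions

9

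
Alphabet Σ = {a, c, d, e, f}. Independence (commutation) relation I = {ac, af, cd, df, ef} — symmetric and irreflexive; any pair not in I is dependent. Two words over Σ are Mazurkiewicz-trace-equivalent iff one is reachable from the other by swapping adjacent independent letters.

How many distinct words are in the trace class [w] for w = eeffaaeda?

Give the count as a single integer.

36

piece 0:e — minimal
piece 1:e rests on {0:e}
piece 2:f — minimal
piece 3:f rests on {2:f}
piece 4:a rests on {1:e}
piece 5:a rests on {4:a}
piece 6:e rests on {5:a}
piece 7:d rests on {6:e}
piece 8:a rests on {7:d}
minimal pieces: {0:e, 2:f}
ways to finish when only these pieces remain (= sum over removing one remaining piece with nothing left below it):
  1 left: {3}→1  {8}→1
  2 left: {2,3}→1  {3,8}→2  {7,8}→1
  3 left: {2,3,8}→3  {3,7,8}→3  {6,7,8}→1
  4 left: {2,3,7,8}→6  {3,6,7,8}→4  {5,6,7,8}→1
  5 left: {2,3,6,7,8}→10  {3,5,6,7,8}→5  {4,5,6,7,8}→1
  6 left: {1,4,5,6,7,8}→1  {2,3,5,6,7,8}→15  {3,4,5,6,7,8}→6
  7 left: {0,1,4,5,6,7,8}→1  {1,3,4,5,6,7,8}→7  {2,3,4,5,6,7,8}→21
  placing 0:e first → 28 extensions
  placing 2:f first → 8 extensions
total linear extensions = 36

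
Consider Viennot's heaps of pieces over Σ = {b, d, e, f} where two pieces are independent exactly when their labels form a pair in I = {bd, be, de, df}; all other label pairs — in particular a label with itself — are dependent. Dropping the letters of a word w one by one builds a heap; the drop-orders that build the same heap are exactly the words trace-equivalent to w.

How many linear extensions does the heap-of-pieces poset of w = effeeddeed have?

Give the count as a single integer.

0(e) covers ∅
1(f) covers 0:e
2(f) covers 1:f
3(e) covers 2:f
4(e) covers 3:e
5(d) covers ∅
6(d) covers 5:d
7(e) covers 4:e
8(e) covers 7:e
9(d) covers 6:d
floor of heap: 0:e, 5:d
completions by unplaced set U, small U first (add the entries for U minus each lowest piece of U):
  |U|=1: {8}:1  {9}:1
  |U|=2: {6,9}:1  {7,8}:1  {8,9}:2
  |U|=3: {4,7,8}:1  {5,6,9}:1  {6,8,9}:3  {7,8,9}:3
  |U|=4: {3,4,7,8}:1  {4,7,8,9}:4  {5,6,8,9}:4  {6,7,8,9}:6
  |U|=5: {2,3,4,7,8}:1  {3,4,7,8,9}:5  {4,6,7,8,9}:10  {5,6,7,8,9}:10
  |U|=6: {1,2,3,4,7,8}:1  {2,3,4,7,8,9}:6  {3,4,6,7,8,9}:15  {4,5,6,7,8,9}:20
  |U|=7: {0,1,2,3,4,7,8}:1  {1,2,3,4,7,8,9}:7  {2,3,4,6,7,8,9}:21  {3,4,5,6,7,8,9}:35
  |U|=8: {0,1,2,3,4,7,8,9}:8  {1,2,3,4,6,7,8,9}:28  {2,3,4,5,6,7,8,9}:56
  start at 0(e): 84
  start at 5(d): 36
sum over floor = 120

120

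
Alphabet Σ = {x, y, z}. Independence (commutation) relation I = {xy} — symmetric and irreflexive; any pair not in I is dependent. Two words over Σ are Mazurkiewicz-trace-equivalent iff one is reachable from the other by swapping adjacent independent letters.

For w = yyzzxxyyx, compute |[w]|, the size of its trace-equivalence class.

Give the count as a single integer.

#0=y has no predecessor
#1=y depends on [0:y]
#2=z depends on [1:y]
#3=z depends on [2:z]
#4=x depends on [3:z]
#5=x depends on [4:x]
#6=y depends on [3:z]
#7=y depends on [6:y]
#8=x depends on [5:x]
sources: [0:y]
N(rest) = Σ N(rest − s) over sources s of rest; N(one piece) = 1:
  size 1 → [7]=1  [8]=1
  size 2 → [5,8]=1  [6,7]=1  [7,8]=2
  size 3 → [4,5,8]=1  [5,7,8]=3  [6,7,8]=3
  size 4 → [4,5,7,8]=4  [5,6,7,8]=6
  size 5 → [4,5,6,7,8]=10
  size 6 → [3,4,5,6,7,8]=10
  size 7 → [2,3,4,5,6,7,8]=10
  first=0(y) contributes 10

10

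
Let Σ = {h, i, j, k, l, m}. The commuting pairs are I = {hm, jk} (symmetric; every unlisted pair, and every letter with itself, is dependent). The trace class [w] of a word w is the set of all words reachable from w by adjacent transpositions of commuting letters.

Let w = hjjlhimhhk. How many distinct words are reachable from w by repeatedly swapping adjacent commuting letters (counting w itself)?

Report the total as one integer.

#0=h has no predecessor
#1=j depends on [0:h]
#2=j depends on [1:j]
#3=l depends on [2:j]
#4=h depends on [3:l]
#5=i depends on [4:h]
#6=m depends on [5:i]
#7=h depends on [5:i]
#8=h depends on [7:h]
#9=k depends on [6:m, 8:h]
sources: [0:h]
N(rest) = Σ N(rest − s) over sources s of rest; N(one piece) = 1:
  size 1 → [9]=1
  size 2 → [6,9]=1  [8,9]=1
  size 3 → [6,8,9]=2  [7,8,9]=1
  size 4 → [6,7,8,9]=3
  size 5 → [5,6,7,8,9]=3
  size 6 → [4,5,6,7,8,9]=3
  size 7 → [3,4,5,6,7,8,9]=3
  size 8 → [2,3,4,5,6,7,8,9]=3
  first=0(h) contributes 3

3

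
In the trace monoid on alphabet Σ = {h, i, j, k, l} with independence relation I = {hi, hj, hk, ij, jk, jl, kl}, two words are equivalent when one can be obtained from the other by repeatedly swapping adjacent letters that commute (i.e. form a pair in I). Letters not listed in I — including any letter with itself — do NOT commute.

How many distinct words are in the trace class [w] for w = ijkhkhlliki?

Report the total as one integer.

drop 0:i onto floor
drop 1:j onto floor
drop 2:k onto {0:i}
drop 3:h onto floor
drop 4:k onto {2:k}
drop 5:h onto {3:h}
drop 6:l onto {0:i, 5:h}
drop 7:l onto {6:l}
drop 8:i onto {4:k, 7:l}
drop 9:k onto {8:i}
drop 10:i onto {9:k}
ground layer = {0:i, 1:j, 3:h}
drop-orders for the pieces not yet dropped (sum over which currently-grounded one goes next):
  1 to go: {1} 1  {10} 1
  2 to go: {1,10} 2  {9,10} 1
  3 to go: {1,9,10} 3  {8,9,10} 1
  4 to go: {1,8,9,10} 4  {4,8,9,10} 1  {7,8,9,10} 1
  5 to go: {1,4,8,9,10} 5  {1,7,8,9,10} 5  {2,4,8,9,10} 1  {4,7,8,9,10} 2  {6,7,8,9,10} 1
  6 to go: {1,2,4,8,9,10} 6  {1,4,7,8,9,10} 12  {1,6,7,8,9,10} 6  {2,4,7,8,9,10} 3  {4,6,7,8,9,10} 3  {5,6,7,8,9,10} 1
  7 to go: {1,2,4,7,8,9,10} 21  {1,4,6,7,8,9,10} 21  {1,5,6,7,8,9,10} 7  {2,4,6,7,8,9,10} 6  {3,5,6,7,8,9,10} 1  {4,5,6,7,8,9,10} 4
  8 to go: {0,2,4,6,7,8,9,10} 6  {1,2,4,6,7,8,9,10} 48  {1,3,5,6,7,8,9,10} 8  {1,4,5,6,7,8,9,10} 32  {2,4,5,6,7,8,9,10} 10  {3,4,5,6,7,8,9,10} 5
  9 to go: {0,1,2,4,6,7,8,9,10} 54  {0,2,4,5,6,7,8,9,10} 16  {1,2,4,5,6,7,8,9,10} 90  {1,3,4,5,6,7,8,9,10} 45  {2,3,4,5,6,7,8,9,10} 15
  if 0:i drops first: 150 orders
  if 1:j drops first: 31 orders
  if 3:h drops first: 160 orders
heap linearizations: 341

341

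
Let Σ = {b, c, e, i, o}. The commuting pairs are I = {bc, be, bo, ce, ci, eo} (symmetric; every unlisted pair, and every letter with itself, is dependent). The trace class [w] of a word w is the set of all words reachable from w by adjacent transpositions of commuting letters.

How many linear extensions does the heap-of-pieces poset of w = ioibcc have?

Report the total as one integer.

0(i) covers ∅
1(o) covers 0:i
2(i) covers 1:o
3(b) covers 2:i
4(c) covers 1:o
5(c) covers 4:c
floor of heap: 0:i
completions by unplaced set U, small U first (add the entries for U minus each lowest piece of U):
  |U|=1: {3}:1  {5}:1
  |U|=2: {2,3}:1  {3,5}:2  {4,5}:1
  |U|=3: {2,3,5}:3  {3,4,5}:3
  |U|=4: {2,3,4,5}:6
  start at 0(i): 6

6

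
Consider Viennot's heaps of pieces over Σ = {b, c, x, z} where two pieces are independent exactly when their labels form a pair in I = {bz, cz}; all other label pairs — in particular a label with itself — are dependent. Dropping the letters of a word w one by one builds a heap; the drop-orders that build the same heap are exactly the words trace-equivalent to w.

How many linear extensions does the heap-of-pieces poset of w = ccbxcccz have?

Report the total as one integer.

drop 0:c onto floor
drop 1:c onto {0:c}
drop 2:b onto {1:c}
drop 3:x onto {2:b}
drop 4:c onto {3:x}
drop 5:c onto {4:c}
drop 6:c onto {5:c}
drop 7:z onto {3:x}
ground layer = {0:c}
drop-orders for the pieces not yet dropped (sum over which currently-grounded one goes next):
  1 to go: {6} 1  {7} 1
  2 to go: {5,6} 1  {6,7} 2
  3 to go: {4,5,6} 1  {5,6,7} 3
  4 to go: {4,5,6,7} 4
  5 to go: {3,4,5,6,7} 4
  6 to go: {2,3,4,5,6,7} 4
  if 0:c drops first: 4 orders

4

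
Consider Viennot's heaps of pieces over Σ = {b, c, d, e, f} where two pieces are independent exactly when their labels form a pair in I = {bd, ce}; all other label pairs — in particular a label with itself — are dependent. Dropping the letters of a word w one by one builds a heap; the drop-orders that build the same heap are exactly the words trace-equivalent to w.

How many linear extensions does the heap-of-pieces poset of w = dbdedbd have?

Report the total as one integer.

9

piece 0:d — minimal
piece 1:b — minimal
piece 2:d rests on {0:d}
piece 3:e rests on {1:b, 2:d}
piece 4:d rests on {3:e}
piece 5:b rests on {3:e}
piece 6:d rests on {4:d}
minimal pieces: {0:d, 1:b}
ways to finish when only these pieces remain (= sum over removing one remaining piece with nothing left below it):
  1 left: {5}→1  {6}→1
  2 left: {4,6}→1  {5,6}→2
  3 left: {4,5,6}→3
  4 left: {3,4,5,6}→3
  5 left: {1,3,4,5,6}→3  {2,3,4,5,6}→3
  placing 0:d first → 6 extensions
  placing 1:b first → 3 extensions
total linear extensions = 9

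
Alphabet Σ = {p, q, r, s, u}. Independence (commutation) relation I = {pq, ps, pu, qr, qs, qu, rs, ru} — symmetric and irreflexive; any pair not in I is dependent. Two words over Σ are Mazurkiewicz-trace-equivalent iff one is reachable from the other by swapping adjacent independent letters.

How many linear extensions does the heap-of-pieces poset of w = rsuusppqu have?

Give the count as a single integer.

piece 0:r — minimal
piece 1:s — minimal
piece 2:u rests on {1:s}
piece 3:u rests on {2:u}
piece 4:s rests on {3:u}
piece 5:p rests on {0:r}
piece 6:p rests on {5:p}
piece 7:q — minimal
piece 8:u rests on {4:s}
minimal pieces: {0:r, 1:s, 7:q}
ways to finish when only these pieces remain (= sum over removing one remaining piece with nothing left below it):
  1 left: {6}→1  {7}→1  {8}→1
  2 left: {4,8}→1  {5,6}→1  {6,7}→2  {6,8}→2  {7,8}→2
  3 left: {0,5,6}→1  {3,4,8}→1  {4,6,8}→3  {4,7,8}→3  {5,6,7}→3  {5,6,8}→3  {6,7,8}→6
  4 left: {0,5,6,7}→4  {0,5,6,8}→4  {2,3,4,8}→1  {3,4,6,8}→4  {3,4,7,8}→4  {4,5,6,8}→6  {4,6,7,8}→12  {5,6,7,8}→12
  5 left: {0,4,5,6,8}→10  {0,5,6,7,8}→20  {1,2,3,4,8}→1  {2,3,4,6,8}→5  {2,3,4,7,8}→5  {3,4,5,6,8}→10  {3,4,6,7,8}→20  {4,5,6,7,8}→30
  6 left: {0,3,4,5,6,8}→20  {0,4,5,6,7,8}→60  {1,2,3,4,6,8}→6  {1,2,3,4,7,8}→6  {2,3,4,5,6,8}→15  {2,3,4,6,7,8}→30  {3,4,5,6,7,8}→60
  7 left: {0,2,3,4,5,6,8}→35  {0,3,4,5,6,7,8}→140  {1,2,3,4,5,6,8}→21  {1,2,3,4,6,7,8}→42  {2,3,4,5,6,7,8}→105
  placing 0:r first → 168 extensions
  placing 1:s first → 280 extensions
  placing 7:q first → 56 extensions
total linear extensions = 504

504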